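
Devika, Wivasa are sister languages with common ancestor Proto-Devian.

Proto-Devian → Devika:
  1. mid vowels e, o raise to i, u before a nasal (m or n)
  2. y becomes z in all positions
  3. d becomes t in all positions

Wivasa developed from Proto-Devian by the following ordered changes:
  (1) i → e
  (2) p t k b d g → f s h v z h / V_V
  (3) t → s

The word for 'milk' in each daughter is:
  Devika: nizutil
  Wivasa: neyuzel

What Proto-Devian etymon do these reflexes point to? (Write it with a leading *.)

Position 2: Devika has i, Wivasa has e. Taking the neighbouring segments as reconstructed: Devika i can only go back to *i; Wivasa e could go back to *e or *i — the one source consistent with every daughter is *i.
Position 5: Devika has t, Wivasa has z. Taking the neighbouring segments as reconstructed: Devika t could go back to *t or *d; Wivasa z could go back to *d or *z — the one source consistent with every daughter is *d.
Position 3: Devika has z, Wivasa has y. Wivasa preserves y here (none of its changes turn any other segment into y), so the proto-segment is *y.
Verify the candidate proto-form against each daughter:
Devika: *niyudil > nizudil > nizutil  (by unconditioned shift, unconditioned shift)
Wivasa: *niyudil
  niyudil → neyudel   [vowel merger]
  neyudel → neyuzel   [intervocalic lenition]
  neyuzel (rule 3 does not apply)
  giving Wivasa neyuzel.
Only *niyudil yields all of Devika nizutil, Wivasa neyuzel.

*niyudil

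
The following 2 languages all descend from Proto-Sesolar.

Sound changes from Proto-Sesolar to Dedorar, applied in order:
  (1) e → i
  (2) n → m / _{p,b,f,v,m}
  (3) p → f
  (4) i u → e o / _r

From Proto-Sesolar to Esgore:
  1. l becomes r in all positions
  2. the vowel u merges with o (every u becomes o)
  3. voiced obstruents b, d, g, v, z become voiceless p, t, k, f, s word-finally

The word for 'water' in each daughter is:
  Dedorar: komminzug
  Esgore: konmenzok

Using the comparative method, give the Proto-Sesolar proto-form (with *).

Position 9: Dedorar has g, Esgore has k. Dedorar preserves g here (none of its changes turn any other segment into g), so the proto-segment is *g.
Position 8: Dedorar has u, Esgore has o. Dedorar preserves u here (none of its changes turn any other segment into u), so the proto-segment is *u.
Position 3: Dedorar has m, Esgore has n. Esgore preserves n here (none of its changes turn any other segment into n), so the proto-segment is *n.
Continuing position by position gives *konmenzug; check it forward:
Dedorar: start from *konmenzug.
  rule 1 (vowel merger): konmenzug → konminzug
  rule 2 (nasal place assimilation): konminzug → komminzug
  rule 3: no change — komminzug
  rule 4: no change — komminzug
  ⇒ Dedorar komminzug
Esgore: *konmenzug > konmenzog > konmenzok  (by vowel merger, final devoicing)
*konmenzug is the unique common source.

*konmenzug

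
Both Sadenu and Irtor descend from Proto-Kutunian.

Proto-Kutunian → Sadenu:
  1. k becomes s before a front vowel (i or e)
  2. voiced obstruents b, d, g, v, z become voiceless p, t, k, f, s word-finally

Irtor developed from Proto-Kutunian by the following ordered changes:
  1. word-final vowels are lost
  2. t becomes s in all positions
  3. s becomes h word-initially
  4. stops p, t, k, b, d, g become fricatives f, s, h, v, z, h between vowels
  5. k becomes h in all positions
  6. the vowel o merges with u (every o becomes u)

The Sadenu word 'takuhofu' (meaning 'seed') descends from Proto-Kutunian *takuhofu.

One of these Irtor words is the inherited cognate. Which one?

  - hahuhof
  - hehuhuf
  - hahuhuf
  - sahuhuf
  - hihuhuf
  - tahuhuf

Irtor: *takuhofu > takuhof > sakuhof > hakuhof > hahuhof > hahuhuf  (by apocope, unconditioned shift, debuccalisation, intervocalic lenition, vowel merger)
The other candidates each miss or misapply at least one Irtor change.

hahuhuf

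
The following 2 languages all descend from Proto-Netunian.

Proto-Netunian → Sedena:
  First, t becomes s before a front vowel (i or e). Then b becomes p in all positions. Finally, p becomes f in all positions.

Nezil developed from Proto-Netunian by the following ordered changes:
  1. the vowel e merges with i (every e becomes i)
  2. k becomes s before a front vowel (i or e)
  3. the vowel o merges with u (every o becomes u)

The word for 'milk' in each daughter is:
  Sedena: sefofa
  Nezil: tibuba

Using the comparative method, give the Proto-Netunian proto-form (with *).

Position 5: Sedena has f, Nezil has b. Nezil preserves b here (none of its changes turn any other segment into b), so the proto-segment is *b.
Position 3: Sedena has f, Nezil has b. Nezil preserves b here (none of its changes turn any other segment into b), so the proto-segment is *b.
Position 2: Sedena has e, Nezil has i. Sedena preserves e here (none of its changes turn any other segment into e), so the proto-segment is *e.
Verify the candidate proto-form against each daughter:
Sedena: *teboba > seboba > sepopa > sefofa  (by palatalisation, unconditioned shift, unconditioned shift)
Nezil: start from *teboba.
  rule 1 (vowel merger): teboba → tiboba
  rule 2: no change — tiboba
  rule 3 (vowel merger): tiboba → tibuba
  ⇒ Nezil tibuba
*teboba is the unique common source.

*teboba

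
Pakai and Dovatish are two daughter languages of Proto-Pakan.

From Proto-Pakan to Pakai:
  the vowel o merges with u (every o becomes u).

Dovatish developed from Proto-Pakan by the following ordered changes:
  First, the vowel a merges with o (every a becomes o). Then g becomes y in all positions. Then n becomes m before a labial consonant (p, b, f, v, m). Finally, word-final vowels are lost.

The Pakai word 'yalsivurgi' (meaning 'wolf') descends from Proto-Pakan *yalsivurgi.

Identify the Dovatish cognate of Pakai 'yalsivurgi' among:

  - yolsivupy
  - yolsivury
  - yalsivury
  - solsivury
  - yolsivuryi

Dovatish: *yalsivurgi
  yalsivurgi → yolsivurgi   [vowel merger]
  yolsivurgi → yolsivuryi   [unconditioned shift]
  yolsivuryi (rule 3 does not apply)
  yolsivuryi → yolsivury   [apocope]
  giving Dovatish yolsivury.
Only 'yolsivury' matches the regular Dovatish development of *yalsivurgi.

yolsivury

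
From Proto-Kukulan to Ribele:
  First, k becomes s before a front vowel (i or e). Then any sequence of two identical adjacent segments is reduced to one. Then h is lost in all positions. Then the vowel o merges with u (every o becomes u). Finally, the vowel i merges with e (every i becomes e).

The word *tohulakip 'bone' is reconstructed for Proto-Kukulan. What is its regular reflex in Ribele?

tuulasep

Ribele: *tohulakip
  tohulakip → tohulasip   [palatalisation]
  tohulasip (rule 2 does not apply)
  tohulasip → toulasip   [h-loss]
  toulasip → tuulasip   [vowel merger]
  tuulasip → tuulasep   [vowel merger]
  giving Ribele tuulasep.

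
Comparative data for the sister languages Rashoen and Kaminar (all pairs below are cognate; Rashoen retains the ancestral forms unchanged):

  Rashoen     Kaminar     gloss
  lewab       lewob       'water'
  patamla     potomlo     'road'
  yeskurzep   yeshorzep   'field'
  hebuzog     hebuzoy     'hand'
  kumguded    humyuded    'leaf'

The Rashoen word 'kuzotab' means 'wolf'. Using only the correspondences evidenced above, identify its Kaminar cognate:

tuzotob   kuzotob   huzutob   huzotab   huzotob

huzotob

kumguded ~ humyuded — Rashoen k corresponds to Kaminar h word-initially before a back vowel.
lewab ~ lewob — Rashoen a corresponds to Kaminar o after a consonant, before a labial obstruent.
Applying these to Rashoen 'kuzotab':
  kuzotab → huzotab   (k→h word-initially before a back vowel)
  huzotab → huzotob   (a→o after a consonant, before a labial obstruent)
So the Kaminar cognate is 'huzotob'.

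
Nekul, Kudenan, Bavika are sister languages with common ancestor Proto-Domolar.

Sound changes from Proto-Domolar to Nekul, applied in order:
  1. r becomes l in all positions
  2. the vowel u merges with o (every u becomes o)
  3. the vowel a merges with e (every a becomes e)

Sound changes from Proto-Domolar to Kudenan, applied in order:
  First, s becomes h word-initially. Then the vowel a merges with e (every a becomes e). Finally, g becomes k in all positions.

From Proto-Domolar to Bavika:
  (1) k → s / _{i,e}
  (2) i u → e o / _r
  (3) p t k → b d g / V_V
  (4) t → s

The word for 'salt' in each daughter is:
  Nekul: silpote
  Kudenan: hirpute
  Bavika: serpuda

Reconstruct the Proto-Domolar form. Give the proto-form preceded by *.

*sirputa

Position 1: Nekul has s, Kudenan has h, Bavika has s. Nekul preserves s here (none of its changes turn any other segment into s), so the proto-segment is *s.
Position 5: Nekul has o, Kudenan has u, Bavika has u. Kudenan preserves u here (none of its changes turn any other segment into u), so the proto-segment is *u.
This points to *sirputa. Verify forward in each daughter:
Nekul: *sirputa > silputa > silpota > silpote  (by unconditioned shift, vowel merger, vowel merger)
Kudenan: *sirputa > hirputa > hirpute  (by debuccalisation, vowel merger)
Bavika: *sirputa > serputa > serpuda  (by pre-rhotic lowering, intervocalic voicing)
*sirputa is the unique common source.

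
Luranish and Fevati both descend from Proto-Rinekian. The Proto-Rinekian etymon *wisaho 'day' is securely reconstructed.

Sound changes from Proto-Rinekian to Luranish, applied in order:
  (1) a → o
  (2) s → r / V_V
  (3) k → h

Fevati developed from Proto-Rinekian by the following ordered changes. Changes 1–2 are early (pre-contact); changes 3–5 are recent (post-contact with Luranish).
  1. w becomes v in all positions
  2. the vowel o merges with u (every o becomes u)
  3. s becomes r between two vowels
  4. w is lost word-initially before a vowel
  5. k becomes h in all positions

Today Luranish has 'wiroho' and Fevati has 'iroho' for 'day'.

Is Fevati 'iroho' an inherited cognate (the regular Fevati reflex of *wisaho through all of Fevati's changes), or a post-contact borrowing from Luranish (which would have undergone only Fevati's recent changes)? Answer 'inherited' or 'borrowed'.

If inherited, *wisaho would pass through all of Fevati's changes:
Fevati: *wisaho
  wisaho → visaho   [unconditioned shift]
  visaho → visahu   [vowel merger]
  visahu → virahu   [rhotacism]
  virahu (rule 4 does not apply)
  virahu (rule 5 does not apply)
  giving Fevati virahu.
If borrowed from Luranish 'wiroho' after the early changes, it would undergo only the recent ones:
  rule 3 (rhotacism): no change (wiroho)
  rule 4 (glide loss): wiroho → iroho
  rule 5 (unconditioned shift): no change (iroho)
  ⇒ as a loan: iroho
Fevati 'iroho' matches the loan outcome 'iroho', not the inherited 'virahu' — it skipped the early Fevati changes, so it was borrowed from Luranish.

borrowed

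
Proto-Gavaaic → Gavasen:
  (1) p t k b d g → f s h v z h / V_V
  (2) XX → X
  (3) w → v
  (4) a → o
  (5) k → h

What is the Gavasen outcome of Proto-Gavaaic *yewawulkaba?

Gavasen: *yewawulkaba
  yewawulkaba → yewawulkava   [intervocalic lenition]
  yewawulkava (rule 2 does not apply)
  yewawulkava → yevavulkava   [unconditioned shift]
  yevavulkava → yevovulkovo   [vowel merger]
  yevovulkovo → yevovulhovo   [unconditioned shift]
  giving Gavasen yevovulhovo.

yevovulhovo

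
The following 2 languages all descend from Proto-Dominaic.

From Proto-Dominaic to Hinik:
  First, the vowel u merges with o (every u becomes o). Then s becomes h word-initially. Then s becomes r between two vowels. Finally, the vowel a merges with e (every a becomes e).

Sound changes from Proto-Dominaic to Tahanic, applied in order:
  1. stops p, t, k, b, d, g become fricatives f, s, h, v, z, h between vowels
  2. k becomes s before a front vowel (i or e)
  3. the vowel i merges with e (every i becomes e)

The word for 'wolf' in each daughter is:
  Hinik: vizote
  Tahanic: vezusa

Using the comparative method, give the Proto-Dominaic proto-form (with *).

*vizuta

Position 4: Hinik has o, Tahanic has u. Tahanic preserves u here (none of its changes turn any other segment into u), so the proto-segment is *u.
Position 5: Hinik has t, Tahanic has s. Hinik preserves t here (none of its changes turn any other segment into t), so the proto-segment is *t.
Position 2: Hinik has i, Tahanic has e. Hinik preserves i here (none of its changes turn any other segment into i), so the proto-segment is *i.
Verify the candidate proto-form against each daughter:
Hinik: *vizuta > vizota > vizote  (by vowel merger, vowel merger)
Tahanic: start from *vizuta.
  rule 1 (intervocalic lenition): vizuta → vizusa
  rule 2: no change — vizusa
  rule 3 (vowel merger): vizusa → vezusa
  ⇒ Tahanic vezusa
No other proto-form is consistent with every reflex, so the reconstruction is *vizuta.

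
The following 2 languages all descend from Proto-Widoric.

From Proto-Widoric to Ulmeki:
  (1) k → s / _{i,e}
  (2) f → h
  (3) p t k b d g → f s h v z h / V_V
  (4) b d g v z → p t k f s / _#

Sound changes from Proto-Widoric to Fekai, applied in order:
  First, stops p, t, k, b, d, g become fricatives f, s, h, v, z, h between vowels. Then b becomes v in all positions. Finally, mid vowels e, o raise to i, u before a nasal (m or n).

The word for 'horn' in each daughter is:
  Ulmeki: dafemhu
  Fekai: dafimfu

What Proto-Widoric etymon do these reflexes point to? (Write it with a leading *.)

Position 6: Ulmeki has h, Fekai has f. Taking the neighbouring segments as reconstructed: Ulmeki h could go back to *f or *h; Fekai f can only go back to *f — the one source consistent with every daughter is *f.
Position 3: Ulmeki has f, Fekai has f. Taking the neighbouring segments as reconstructed: Ulmeki f can only go back to *p; Fekai f could go back to *p or *f — the one source consistent with every daughter is *p.
Position 4: Ulmeki has e, Fekai has i. Ulmeki preserves e here (none of its changes turn any other segment into e), so the proto-segment is *e.
The remaining positions agree across the daughters. Check the candidate against every language:
Ulmeki: *dapemfu > dapemhu > dafemhu  (by unconditioned shift, intervocalic lenition)
Fekai: *dapemfu > dafemfu > dafimfu  (by intervocalic lenition, pre-nasal raising)
Only *dapemfu yields all of Ulmeki dafemhu, Fekai dafimfu.

*dapemfu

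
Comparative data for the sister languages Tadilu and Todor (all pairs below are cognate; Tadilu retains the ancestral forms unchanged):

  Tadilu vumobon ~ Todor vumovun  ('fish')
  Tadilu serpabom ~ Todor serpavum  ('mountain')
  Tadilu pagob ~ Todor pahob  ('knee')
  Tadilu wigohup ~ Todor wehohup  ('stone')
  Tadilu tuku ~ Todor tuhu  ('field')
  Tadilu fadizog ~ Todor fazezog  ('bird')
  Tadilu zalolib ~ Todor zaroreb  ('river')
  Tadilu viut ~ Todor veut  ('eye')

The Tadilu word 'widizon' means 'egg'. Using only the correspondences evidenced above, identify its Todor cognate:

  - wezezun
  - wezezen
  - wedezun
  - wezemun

wezezun

wigohup ~ wehohup, fadizog ~ fazezog — Tadilu i corresponds to Todor e after a consonant, before a consonant other than r, m, n, p, b, f, v.
fadizog ~ fazezog — Tadilu d corresponds to Todor z between vowels (before a front vowel).
vumobon ~ vumovun — Tadilu o corresponds to Todor u after a consonant, before a nasal.
Applying these to Tadilu 'widizon':
  widizon → wedizon   (i→e after a consonant, before a consonant other than r, m, n, p, b, f, v)
  wedizon → wezizon   (d→z between vowels (before a front vowel))
  wezizon → wezezon   (i→e after a consonant, before a consonant other than r, m, n, p, b, f, v)
  wezezon → wezezun   (o→u after a consonant, before a nasal)
So the Todor cognate is 'wezezun'.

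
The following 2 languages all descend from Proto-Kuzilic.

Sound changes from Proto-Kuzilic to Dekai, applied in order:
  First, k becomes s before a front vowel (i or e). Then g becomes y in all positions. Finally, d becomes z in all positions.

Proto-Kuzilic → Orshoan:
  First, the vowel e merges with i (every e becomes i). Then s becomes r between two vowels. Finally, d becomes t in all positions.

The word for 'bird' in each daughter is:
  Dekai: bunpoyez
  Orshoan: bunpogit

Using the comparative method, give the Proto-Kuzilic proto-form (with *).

Position 8: Dekai has z, Orshoan has t. Taking the neighbouring segments as reconstructed: Dekai z could go back to *d or *z; Orshoan t could go back to *t or *d — the one source consistent with every daughter is *d.
Position 7: Dekai has e, Orshoan has i. Dekai preserves e here (none of its changes turn any other segment into e), so the proto-segment is *e.
Position 6: Dekai has y, Orshoan has g. Orshoan preserves g here (none of its changes turn any other segment into g), so the proto-segment is *g.
This points to *bunpoged. Verify forward in each daughter:
Dekai: *bunpoged > bunpoyed > bunpoyez  (by unconditioned shift, unconditioned shift)
Orshoan: *bunpoged > bunpogid > bunpogit  (by vowel merger, unconditioned shift)
*bunpoged is the unique common source.

*bunpoged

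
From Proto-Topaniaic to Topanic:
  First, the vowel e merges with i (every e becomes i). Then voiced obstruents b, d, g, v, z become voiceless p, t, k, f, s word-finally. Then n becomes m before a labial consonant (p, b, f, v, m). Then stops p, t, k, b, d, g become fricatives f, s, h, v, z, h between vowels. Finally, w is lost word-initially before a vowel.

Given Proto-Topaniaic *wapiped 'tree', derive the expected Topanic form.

Topanic: *wapiped > wapipid > wapipit > wafifit > afifit  (by vowel merger, final devoicing, intervocalic lenition, glide loss)

afifit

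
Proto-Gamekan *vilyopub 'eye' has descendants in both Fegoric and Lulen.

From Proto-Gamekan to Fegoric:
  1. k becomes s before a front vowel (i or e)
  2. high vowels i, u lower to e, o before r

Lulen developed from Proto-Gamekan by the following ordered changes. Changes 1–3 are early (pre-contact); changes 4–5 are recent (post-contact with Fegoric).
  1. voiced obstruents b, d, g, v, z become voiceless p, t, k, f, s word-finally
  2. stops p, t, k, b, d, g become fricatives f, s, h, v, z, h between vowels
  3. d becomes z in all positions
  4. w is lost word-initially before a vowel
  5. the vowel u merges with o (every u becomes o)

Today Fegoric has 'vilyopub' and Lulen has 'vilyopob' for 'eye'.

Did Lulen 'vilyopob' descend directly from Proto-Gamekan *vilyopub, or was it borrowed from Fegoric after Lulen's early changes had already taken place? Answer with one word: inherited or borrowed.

If inherited, *vilyopub would pass through all of Lulen's changes:
Lulen: *vilyopub > vilyopup > vilyofup > vilyofop  (by final devoicing, intervocalic lenition, vowel merger)
If borrowed from Fegoric 'vilyopub' after the early changes, it would undergo only the recent ones:
  rule 4 (glide loss): no change (vilyopub)
  rule 5 (vowel merger): vilyopub → vilyopob
  ⇒ as a loan: vilyopob
Lulen 'vilyopob' matches the loan outcome 'vilyopob', not the inherited 'vilyofop' — it skipped the early Lulen changes, so it was borrowed from Fegoric.

borrowed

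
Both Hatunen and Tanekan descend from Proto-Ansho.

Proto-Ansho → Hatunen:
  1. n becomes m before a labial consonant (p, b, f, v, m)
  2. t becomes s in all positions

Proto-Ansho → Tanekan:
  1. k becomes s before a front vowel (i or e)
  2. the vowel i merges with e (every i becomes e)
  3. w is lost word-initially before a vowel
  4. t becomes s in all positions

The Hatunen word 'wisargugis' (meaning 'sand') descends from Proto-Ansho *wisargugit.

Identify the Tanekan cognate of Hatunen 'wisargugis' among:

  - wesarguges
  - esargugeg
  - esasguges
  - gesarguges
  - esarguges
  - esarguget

Tanekan: start from *wisargugit.
  rule 1: no change — wisargugit
  rule 2 (vowel merger): wisargugit → wesarguget
  rule 3 (glide loss): wesarguget → esarguget
  rule 4 (unconditioned shift): esarguget → esarguges
  ⇒ Tanekan esarguges
Among the options, 'esarguges' alone shows every Tanekan change applied in order.

esarguges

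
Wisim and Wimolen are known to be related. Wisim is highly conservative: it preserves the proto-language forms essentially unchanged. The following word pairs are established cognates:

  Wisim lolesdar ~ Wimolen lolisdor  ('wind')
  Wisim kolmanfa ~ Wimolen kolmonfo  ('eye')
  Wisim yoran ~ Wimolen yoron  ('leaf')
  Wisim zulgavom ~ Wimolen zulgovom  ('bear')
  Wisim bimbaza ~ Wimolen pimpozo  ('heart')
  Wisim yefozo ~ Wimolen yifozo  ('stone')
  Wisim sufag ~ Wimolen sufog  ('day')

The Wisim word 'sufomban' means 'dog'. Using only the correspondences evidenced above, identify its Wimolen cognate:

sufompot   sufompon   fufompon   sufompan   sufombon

bimbaza ~ pimpozo — Wisim b corresponds to Wimolen p after a consonant, before a back vowel.
kolmanfa ~ kolmonfo, yoran ~ yoron — Wisim a corresponds to Wimolen o after a consonant, before a nasal.
Applying these to Wisim 'sufomban':
  sufomban → sufompan   (b→p after a consonant, before a back vowel)
  sufompan → sufompon   (a→o after a consonant, before a nasal)
So the Wimolen cognate is 'sufompon'.

sufompon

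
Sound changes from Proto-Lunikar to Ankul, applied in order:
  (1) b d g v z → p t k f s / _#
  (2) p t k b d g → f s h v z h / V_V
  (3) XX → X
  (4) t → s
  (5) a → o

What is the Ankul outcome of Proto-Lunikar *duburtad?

Ankul: start from *duburtad.
  rule 1 (final devoicing): duburtad → duburtat
  rule 2 (intervocalic lenition): duburtat → duvurtat
  rule 3: no change — duvurtat
  rule 4 (unconditioned shift): duvurtat → duvursas
  rule 5 (vowel merger): duvursas → duvursos
  ⇒ Ankul duvursos

duvursos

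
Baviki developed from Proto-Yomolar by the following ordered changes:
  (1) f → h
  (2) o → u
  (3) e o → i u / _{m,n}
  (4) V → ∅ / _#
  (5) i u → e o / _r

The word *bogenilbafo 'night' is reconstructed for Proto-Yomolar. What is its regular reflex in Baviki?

buginilbah

Baviki: *bogenilbafo > bogenilbaho > bugenilbahu > buginilbahu > buginilbah  (by unconditioned shift, vowel merger, pre-nasal raising, apocope)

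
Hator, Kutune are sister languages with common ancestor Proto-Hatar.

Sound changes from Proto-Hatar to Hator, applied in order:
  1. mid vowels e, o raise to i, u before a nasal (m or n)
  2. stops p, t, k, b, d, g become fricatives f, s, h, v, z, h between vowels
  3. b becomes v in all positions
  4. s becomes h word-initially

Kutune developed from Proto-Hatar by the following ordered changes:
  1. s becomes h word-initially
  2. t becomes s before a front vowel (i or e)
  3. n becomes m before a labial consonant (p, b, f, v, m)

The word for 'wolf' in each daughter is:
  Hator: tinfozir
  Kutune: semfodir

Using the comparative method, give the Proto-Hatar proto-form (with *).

Position 6: Hator has z, Kutune has d. Kutune preserves d here (none of its changes turn any other segment into d), so the proto-segment is *d.
Position 1: Hator has t, Kutune has s. Hator preserves t here (none of its changes turn any other segment into t), so the proto-segment is *t.
Position 3: Hator has n, Kutune has m. Hator preserves n here (none of its changes turn any other segment into n), so the proto-segment is *n.
Continuing position by position gives *tenfodir; check it forward:
Hator: *tenfodir > tinfodir > tinfozir  (by pre-nasal raising, intervocalic lenition)
Kutune: *tenfodir > senfodir > semfodir  (by palatalisation, nasal place assimilation)
*tenfodir is the unique common source.

*tenfodir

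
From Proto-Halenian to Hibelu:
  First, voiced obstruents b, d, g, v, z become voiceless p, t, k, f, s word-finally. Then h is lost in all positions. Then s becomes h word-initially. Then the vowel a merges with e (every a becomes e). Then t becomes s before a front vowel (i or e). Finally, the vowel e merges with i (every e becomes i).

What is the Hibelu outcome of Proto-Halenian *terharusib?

Hibelu: *terharusib > terharusip > terarusip > tererusip > sererusip > sirirusip  (by final devoicing, h-loss, vowel merger, palatalisation, vowel merger)

sirirusip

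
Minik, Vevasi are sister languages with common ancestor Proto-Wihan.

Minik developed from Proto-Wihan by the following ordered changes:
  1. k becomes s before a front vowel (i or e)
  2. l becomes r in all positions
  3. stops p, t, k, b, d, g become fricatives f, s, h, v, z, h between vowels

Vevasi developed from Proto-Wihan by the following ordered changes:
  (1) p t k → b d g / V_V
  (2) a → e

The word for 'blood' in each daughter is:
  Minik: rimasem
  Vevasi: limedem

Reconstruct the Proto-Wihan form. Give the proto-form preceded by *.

*limatem

Position 5: Minik has s, Vevasi has d. Taking the neighbouring segments as reconstructed: Minik s could go back to *t or *k or *s; Vevasi d could go back to *t or *d — the one source consistent with every daughter is *t.
Position 1: Minik has r, Vevasi has l. Vevasi preserves l here (none of its changes turn any other segment into l), so the proto-segment is *l.
Verify the candidate proto-form against each daughter:
Minik: *limatem > rimatem > rimasem  (by unconditioned shift, intervocalic lenition)
Vevasi: start from *limatem.
  rule 1 (intervocalic voicing): limatem → limadem
  rule 2 (vowel merger): limadem → limedem
  ⇒ Vevasi limedem
No other proto-form is consistent with every reflex, so the reconstruction is *limatem.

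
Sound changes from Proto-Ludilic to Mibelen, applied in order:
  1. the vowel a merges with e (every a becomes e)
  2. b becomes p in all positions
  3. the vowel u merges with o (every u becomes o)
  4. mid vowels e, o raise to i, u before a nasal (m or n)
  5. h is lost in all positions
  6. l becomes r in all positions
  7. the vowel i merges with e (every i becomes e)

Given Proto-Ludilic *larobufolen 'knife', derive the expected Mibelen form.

Mibelen: *larobufolen > lerobufolen > leropufolen > leropofolen > leropofolin > reropoforin > reropoforen  (by vowel merger, unconditioned shift, vowel merger, pre-nasal raising, unconditioned shift, vowel merger)

reropoforen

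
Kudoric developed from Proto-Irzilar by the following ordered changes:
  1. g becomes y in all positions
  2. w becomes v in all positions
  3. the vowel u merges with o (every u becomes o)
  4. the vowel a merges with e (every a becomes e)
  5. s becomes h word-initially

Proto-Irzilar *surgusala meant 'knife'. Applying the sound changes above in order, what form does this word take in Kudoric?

horyosele

Kudoric: start from *surgusala.
  rule 1 (unconditioned shift): surgusala → suryusala
  rule 2: no change — suryusala
  rule 3 (vowel merger): suryusala → soryosala
  rule 4 (vowel merger): soryosala → soryosele
  rule 5 (debuccalisation): soryosele → horyosele
  ⇒ Kudoric horyosele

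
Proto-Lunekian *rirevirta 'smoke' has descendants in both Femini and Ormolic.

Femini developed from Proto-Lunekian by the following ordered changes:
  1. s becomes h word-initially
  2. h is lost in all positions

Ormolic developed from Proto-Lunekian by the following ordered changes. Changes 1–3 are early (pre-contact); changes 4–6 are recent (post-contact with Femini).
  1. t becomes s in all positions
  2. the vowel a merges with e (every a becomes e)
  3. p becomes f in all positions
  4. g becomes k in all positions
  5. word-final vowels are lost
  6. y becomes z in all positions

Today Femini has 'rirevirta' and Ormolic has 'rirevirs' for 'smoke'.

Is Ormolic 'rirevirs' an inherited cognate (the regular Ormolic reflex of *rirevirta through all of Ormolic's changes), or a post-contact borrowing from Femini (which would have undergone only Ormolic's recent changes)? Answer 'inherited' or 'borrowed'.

inherited

If inherited, *rirevirta would pass through all of Ormolic's changes:
Ormolic: *rirevirta > rirevirsa > rirevirse > rirevirs  (by unconditioned shift, vowel merger, apocope)
If borrowed from Femini 'rirevirta' after the early changes, it would undergo only the recent ones:
  rule 4 (unconditioned shift): no change (rirevirta)
  rule 5 (apocope): rirevirta → rirevirt
  rule 6 (unconditioned shift): no change (rirevirt)
  ⇒ as a loan: rirevirt
Ormolic 'rirevirs' matches the inherited outcome exactly, so it is an inherited cognate, not a loan.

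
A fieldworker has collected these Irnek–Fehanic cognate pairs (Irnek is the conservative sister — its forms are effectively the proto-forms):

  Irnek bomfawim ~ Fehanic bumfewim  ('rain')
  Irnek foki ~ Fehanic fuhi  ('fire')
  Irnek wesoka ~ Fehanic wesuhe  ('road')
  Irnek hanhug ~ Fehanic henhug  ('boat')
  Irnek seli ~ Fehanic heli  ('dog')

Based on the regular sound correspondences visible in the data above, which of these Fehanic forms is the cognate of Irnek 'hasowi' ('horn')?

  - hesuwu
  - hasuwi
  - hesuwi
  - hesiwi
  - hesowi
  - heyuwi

hesuwi

bomfawim ~ bumfewim — Irnek a corresponds to Fehanic e after a consonant, before a consonant other than r, m, n, p, b, f, v.
foki ~ fuhi, wesoka ~ wesuhe — Irnek o corresponds to Fehanic u after a consonant, before a consonant other than r, m, n, p, b, f, v.
Applying these to Irnek 'hasowi':
  hasowi → hesowi   (a→e after a consonant, before a consonant other than r, m, n, p, b, f, v)
  hesowi → hesuwi   (o→u after a consonant, before a consonant other than r, m, n, p, b, f, v)
So the Fehanic cognate is 'hesuwi'.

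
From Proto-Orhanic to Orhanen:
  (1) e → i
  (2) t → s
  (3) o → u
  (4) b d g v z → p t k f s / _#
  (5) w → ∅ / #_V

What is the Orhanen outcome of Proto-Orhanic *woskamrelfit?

Orhanen: *woskamrelfit
  woskamrelfit → woskamrilfit   [vowel merger]
  woskamrilfit → woskamrilfis   [unconditioned shift]
  woskamrilfis → wuskamrilfis   [vowel merger]
  wuskamrilfis (rule 4 does not apply)
  wuskamrilfis → uskamrilfis   [glide loss]
  giving Orhanen uskamrilfis.

uskamrilfis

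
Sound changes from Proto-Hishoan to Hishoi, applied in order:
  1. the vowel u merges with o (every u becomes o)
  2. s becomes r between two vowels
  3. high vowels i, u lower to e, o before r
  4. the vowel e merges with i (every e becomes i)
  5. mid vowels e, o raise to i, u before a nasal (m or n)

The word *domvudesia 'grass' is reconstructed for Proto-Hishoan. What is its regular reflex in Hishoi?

dumvodiria

Hishoi: *domvudesia > domvodesia > domvoderia > domvodiria > dumvodiria  (by vowel merger, rhotacism, vowel merger, pre-nasal raising)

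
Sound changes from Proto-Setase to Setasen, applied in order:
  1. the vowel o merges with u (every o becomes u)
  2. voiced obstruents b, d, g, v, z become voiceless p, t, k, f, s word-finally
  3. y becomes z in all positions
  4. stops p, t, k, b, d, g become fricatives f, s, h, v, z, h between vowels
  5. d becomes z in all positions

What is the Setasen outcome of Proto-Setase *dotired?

Setasen: start from *dotired.
  rule 1 (vowel merger): dotired → dutired
  rule 2 (final devoicing): dutired → dutiret
  rule 3: no change — dutiret
  rule 4 (intervocalic lenition): dutiret → dusiret
  rule 5 (unconditioned shift): dusiret → zusiret
  ⇒ Setasen zusiret

zusiret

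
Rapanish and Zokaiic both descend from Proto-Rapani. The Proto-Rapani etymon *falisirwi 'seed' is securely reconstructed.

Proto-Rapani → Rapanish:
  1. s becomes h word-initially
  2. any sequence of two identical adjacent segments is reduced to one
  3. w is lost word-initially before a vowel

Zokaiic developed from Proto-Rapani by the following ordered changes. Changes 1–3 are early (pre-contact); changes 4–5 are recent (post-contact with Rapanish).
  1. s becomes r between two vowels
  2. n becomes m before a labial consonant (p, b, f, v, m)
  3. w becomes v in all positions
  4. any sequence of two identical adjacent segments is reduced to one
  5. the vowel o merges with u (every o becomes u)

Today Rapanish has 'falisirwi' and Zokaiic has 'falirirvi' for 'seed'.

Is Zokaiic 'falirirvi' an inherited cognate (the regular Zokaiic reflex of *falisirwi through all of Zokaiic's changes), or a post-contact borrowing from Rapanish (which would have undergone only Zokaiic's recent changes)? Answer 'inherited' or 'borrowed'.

If inherited, *falisirwi would pass through all of Zokaiic's changes:
Zokaiic: start from *falisirwi.
  rule 1 (rhotacism): falisirwi → falirirwi
  rule 2: no change — falirirwi
  rule 3 (unconditioned shift): falirirwi → falirirvi
  rule 4: no change — falirirvi
  rule 5: no change — falirirvi
  ⇒ Zokaiic falirirvi
If borrowed from Rapanish 'falisirwi' after the early changes, it would undergo only the recent ones:
  rule 4 (degemination): no change (falisirwi)
  rule 5 (vowel merger): no change (falisirwi)
  ⇒ as a loan: falisirwi
Zokaiic 'falirirvi' matches the inherited outcome exactly, so it is an inherited cognate, not a loan.

inherited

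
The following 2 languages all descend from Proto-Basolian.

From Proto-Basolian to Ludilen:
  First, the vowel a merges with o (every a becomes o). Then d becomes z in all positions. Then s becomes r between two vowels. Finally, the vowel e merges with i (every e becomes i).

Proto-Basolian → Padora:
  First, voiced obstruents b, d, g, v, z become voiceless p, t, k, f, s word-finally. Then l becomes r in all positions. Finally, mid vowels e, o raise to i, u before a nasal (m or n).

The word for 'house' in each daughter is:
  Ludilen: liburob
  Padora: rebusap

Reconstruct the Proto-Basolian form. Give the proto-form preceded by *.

Position 1: Ludilen has l, Padora has r. Ludilen preserves l here (none of its changes turn any other segment into l), so the proto-segment is *l.
Position 6: Ludilen has o, Padora has a. Padora preserves a here (none of its changes turn any other segment into a), so the proto-segment is *a.
Position 5: Ludilen has r, Padora has s. Taking the neighbouring segments as reconstructed: Ludilen r could go back to *s or *r; Padora s can only go back to *s — the one source consistent with every daughter is *s.
Verify the candidate proto-form against each daughter:
Ludilen: start from *lebusab.
  rule 1 (vowel merger): lebusab → lebusob
  rule 2: no change — lebusob
  rule 3 (rhotacism): lebusob → leburob
  rule 4 (vowel merger): leburob → liburob
  ⇒ Ludilen liburob
Padora: start from *lebusab.
  rule 1 (final devoicing): lebusab → lebusap
  rule 2 (unconditioned shift): lebusap → rebusap
  rule 3: no change — rebusap
  ⇒ Padora rebusap
No other proto-form is consistent with every reflex, so the reconstruction is *lebusab.

*lebusab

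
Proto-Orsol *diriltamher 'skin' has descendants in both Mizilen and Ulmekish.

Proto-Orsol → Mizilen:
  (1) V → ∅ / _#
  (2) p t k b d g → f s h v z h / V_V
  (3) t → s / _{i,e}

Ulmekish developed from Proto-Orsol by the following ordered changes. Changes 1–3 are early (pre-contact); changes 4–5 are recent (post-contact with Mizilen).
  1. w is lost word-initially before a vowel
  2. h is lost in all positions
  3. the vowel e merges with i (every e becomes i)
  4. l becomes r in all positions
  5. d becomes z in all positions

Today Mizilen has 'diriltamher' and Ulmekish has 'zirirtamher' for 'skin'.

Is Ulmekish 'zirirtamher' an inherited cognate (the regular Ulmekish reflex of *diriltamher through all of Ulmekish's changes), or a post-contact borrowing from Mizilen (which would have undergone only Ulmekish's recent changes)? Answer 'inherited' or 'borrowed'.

If inherited, *diriltamher would pass through all of Ulmekish's changes:
Ulmekish: *diriltamher
  diriltamher (rule 1 does not apply)
  diriltamher → diriltamer   [h-loss]
  diriltamer → diriltamir   [vowel merger]
  diriltamir → dirirtamir   [unconditioned shift]
  dirirtamir → zirirtamir   [unconditioned shift]
  giving Ulmekish zirirtamir.
If borrowed from Mizilen 'diriltamher' after the early changes, it would undergo only the recent ones:
  rule 4 (unconditioned shift): diriltamher → dirirtamher
  rule 5 (unconditioned shift): dirirtamher → zirirtamher
  ⇒ as a loan: zirirtamher
Ulmekish 'zirirtamher' matches the loan outcome 'zirirtamher', not the inherited 'zirirtamir' — it skipped the early Ulmekish changes, so it was borrowed from Mizilen.

borrowed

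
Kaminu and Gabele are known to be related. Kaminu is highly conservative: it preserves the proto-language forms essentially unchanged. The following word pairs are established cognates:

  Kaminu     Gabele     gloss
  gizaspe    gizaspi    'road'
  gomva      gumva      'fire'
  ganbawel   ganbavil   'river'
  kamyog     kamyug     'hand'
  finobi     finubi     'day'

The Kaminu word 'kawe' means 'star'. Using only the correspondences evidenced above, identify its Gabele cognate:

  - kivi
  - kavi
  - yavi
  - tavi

ganbawel ~ ganbavil — Kaminu w corresponds to Gabele v between vowels (before a front vowel).
gizaspe ~ gizaspi — Kaminu e corresponds to Gabele i word-finally.
Applying these to Kaminu 'kawe':
  kawe → kave   (w→v between vowels (before a front vowel))
  kave → kavi   (e→i word-finally)
So the Gabele cognate is 'kavi'.

kavi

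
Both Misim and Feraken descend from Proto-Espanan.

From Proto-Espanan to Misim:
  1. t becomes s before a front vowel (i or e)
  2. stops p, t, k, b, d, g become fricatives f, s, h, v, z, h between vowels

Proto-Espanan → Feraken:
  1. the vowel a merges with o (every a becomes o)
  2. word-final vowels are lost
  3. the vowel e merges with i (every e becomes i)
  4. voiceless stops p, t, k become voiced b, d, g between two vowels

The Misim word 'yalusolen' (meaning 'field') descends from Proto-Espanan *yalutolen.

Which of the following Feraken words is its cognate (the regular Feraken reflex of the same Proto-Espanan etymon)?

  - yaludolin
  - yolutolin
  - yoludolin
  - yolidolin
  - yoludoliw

yoludolin

Feraken: *yalutolen
  yalutolen → yolutolen   [vowel merger]
  yolutolen (rule 2 does not apply)
  yolutolen → yolutolin   [vowel merger]
  yolutolin → yoludolin   [intervocalic voicing]
  giving Feraken yoludolin.
Among the options, 'yoludolin' alone shows every Feraken change applied in order.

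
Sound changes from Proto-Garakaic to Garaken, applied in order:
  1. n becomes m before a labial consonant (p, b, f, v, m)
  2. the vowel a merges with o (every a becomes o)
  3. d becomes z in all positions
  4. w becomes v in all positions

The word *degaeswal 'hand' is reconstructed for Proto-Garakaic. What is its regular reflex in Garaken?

Garaken: *degaeswal
  degaeswal (rule 1 does not apply)
  degaeswal → degoeswol   [vowel merger]
  degoeswol → zegoeswol   [unconditioned shift]
  zegoeswol → zegoesvol   [unconditioned shift]
  giving Garaken zegoesvol.

zegoesvol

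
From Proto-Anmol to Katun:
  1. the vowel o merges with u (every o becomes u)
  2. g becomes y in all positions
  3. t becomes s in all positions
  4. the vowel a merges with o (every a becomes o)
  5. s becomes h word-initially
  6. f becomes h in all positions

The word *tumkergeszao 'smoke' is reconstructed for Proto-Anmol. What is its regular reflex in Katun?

humkeryeszou

Katun: start from *tumkergeszao.
  rule 1 (vowel merger): tumkergeszao → tumkergeszau
  rule 2 (unconditioned shift): tumkergeszau → tumkeryeszau
  rule 3 (unconditioned shift): tumkeryeszau → sumkeryeszau
  rule 4 (vowel merger): sumkeryeszau → sumkeryeszou
  rule 5 (debuccalisation): sumkeryeszou → humkeryeszou
  rule 6: no change — humkeryeszou
  ⇒ Katun humkeryeszou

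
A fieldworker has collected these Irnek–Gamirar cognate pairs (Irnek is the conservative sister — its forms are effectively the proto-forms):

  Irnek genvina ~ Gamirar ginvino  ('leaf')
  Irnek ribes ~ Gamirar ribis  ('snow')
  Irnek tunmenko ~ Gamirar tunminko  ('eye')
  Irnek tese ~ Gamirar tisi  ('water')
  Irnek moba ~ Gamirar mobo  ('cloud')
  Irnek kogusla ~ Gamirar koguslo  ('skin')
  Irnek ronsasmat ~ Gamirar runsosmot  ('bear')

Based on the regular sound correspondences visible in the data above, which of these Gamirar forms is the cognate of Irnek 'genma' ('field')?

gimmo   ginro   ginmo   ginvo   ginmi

genvina ~ ginvino, tunmenko ~ tunminko — Irnek e corresponds to Gamirar i after a consonant, before a nasal.
genvina ~ ginvino, moba ~ mobo — Irnek a corresponds to Gamirar o word-finally.
Applying these to Irnek 'genma':
  genma → ginma   (e→i after a consonant, before a nasal)
  ginma → ginmo   (a→o word-finally)
So the Gamirar cognate is 'ginmo'.

ginmo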